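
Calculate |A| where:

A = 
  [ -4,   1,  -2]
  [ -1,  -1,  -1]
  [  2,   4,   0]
Cofactor expansion along row 1:
det(A) = (-4)·((-1)(0) - (-1)(4)) - (1)·((-1)(0) - (-1)(2)) + (-2)·((-1)(4) - (-1)(2))
  = (-4)(4) - (1)(2) + (-2)(-2)
  = -14

det(A) = -14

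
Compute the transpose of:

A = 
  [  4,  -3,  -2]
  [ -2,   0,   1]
Aᵀ = 
  [  4,  -2]
  [ -3,   0]
  [ -2,   1]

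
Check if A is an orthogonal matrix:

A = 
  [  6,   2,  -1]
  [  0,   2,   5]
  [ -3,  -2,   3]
No

AᵀA = 
  [ 45,  18, -15]
  [ 18,  12,   2]
  [-15,   2,  35]
≠ I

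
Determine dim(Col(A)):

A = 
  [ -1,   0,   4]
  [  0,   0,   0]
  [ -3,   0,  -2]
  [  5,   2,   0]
Row reduce:
R3 → R3 - (3)·R1
R4 → R4 + (5)·R1
Swap R2 ↔ R4
REF = 
  [ -1,   0,   4]
  [  0,   2,  20]
  [  0,   0, -14]
  [  0,   0,   0]
Pivot columns: 1, 2, 3 → 3 pivots.
dim(Col(A)) = number of pivot columns = 3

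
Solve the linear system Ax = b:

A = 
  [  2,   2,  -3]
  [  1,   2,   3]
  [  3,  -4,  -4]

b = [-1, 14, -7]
x = [3, 1, 3]

Row reduce the augmented matrix [A|b]:
R2 → R2 - (1/2)·R1
R3 → R3 - (3/2)·R1
R3 → R3 + (7)·R2
REF = 
  [   2,    2,   -3,   -1]
  [   0,    1,  9/2, 29/2]
  [   0,    0,   32,   96]

Back-substitution:
x₃ = 96 / 32 = 3
x₂ = (29/2 - (9/2)(3)) / 1 = 1
x₁ = (-1 - (2)(1) - (-3)(3)) / 2 = 3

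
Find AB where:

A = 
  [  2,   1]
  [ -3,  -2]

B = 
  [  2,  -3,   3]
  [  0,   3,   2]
A is 2×2 and B is 2×3, so AB is 2×3. Each entry is (row of A)·(column of B):
AB[1,1] = (2)(2) + (1)(0) = 4
AB[1,2] = (2)(-3) + (1)(3) = -3
AB[1,3] = (2)(3) + (1)(2) = 8
AB[2,1] = (-3)(2) + (-2)(0) = -6
AB[2,2] = (-3)(-3) + (-2)(3) = 3
AB[2,3] = (-3)(3) + (-2)(2) = -13

AB = 
  [  4,  -3,   8]
  [ -6,   3, -13]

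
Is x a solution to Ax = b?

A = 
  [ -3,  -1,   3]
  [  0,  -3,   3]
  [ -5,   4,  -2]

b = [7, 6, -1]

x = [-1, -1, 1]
Yes

Ax = [7, 6, -1] = b ✓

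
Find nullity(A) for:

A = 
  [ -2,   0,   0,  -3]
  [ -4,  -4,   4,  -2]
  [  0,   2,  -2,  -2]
nullity(A) = 2

Row reduce:
R2 → R2 - (2)·R1
R3 → R3 + (1/2)·R2
REF = 
  [ -2,   0,   0,  -3]
  [  0,  -4,   4,   4]
  [  0,   0,   0,   0]
Pivot columns: 1, 2 → 2 pivots.
rank(A) = 2, so nullity(A) = 4 - 2 = 2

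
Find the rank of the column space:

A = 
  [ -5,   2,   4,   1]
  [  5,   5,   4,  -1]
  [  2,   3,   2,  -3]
Row reduce:
R2 → R2 + (1)·R1
R3 → R3 + (2/5)·R1
R3 → R3 - (19/35)·R2
REF = 
  [    -5,      2,      4,      1]
  [     0,      7,      8,      0]
  [     0,      0, -26/35,  -13/5]
Pivot columns: 1, 2, 3 → 3 pivots.
dim(Col(A)) = number of pivot columns = 3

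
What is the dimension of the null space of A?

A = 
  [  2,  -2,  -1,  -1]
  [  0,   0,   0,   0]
nullity(A) = 3

Row reduce:
(no row operations needed)
REF = 
  [  2,  -2,  -1,  -1]
  [  0,   0,   0,   0]
Pivot columns: 1 → 1 pivot.
rank(A) = 1, so nullity(A) = 4 - 1 = 3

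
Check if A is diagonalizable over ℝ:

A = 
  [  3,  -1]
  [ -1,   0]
Yes

tr(A) = 3, det(A) = -1
Characteristic polynomial: λ² - tr(A)λ + det(A) = λ² - 3λ - 1
λ² - 3λ - 1 = 0  ⇒  λ = (3 ± √((-3)² - 4·(-1)))/2 = (3 ± √(13))/2
  = (3 + √13)/2,  (3 - √13)/2
Eigenvalues: (3 + √13)/2, (3 - √13)/2  (≈ 3.303, -0.3028)
The two irrational eigenvalues are distinct (simple), so each has alg. mult. = geom. mult. = 1.
Sum of geometric multiplicities equals n, so A has n independent eigenvectors.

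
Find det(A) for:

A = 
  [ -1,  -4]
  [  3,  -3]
15

For a 2×2 matrix, det = ad - bc = (-1)(-3) - (-4)(3) = 15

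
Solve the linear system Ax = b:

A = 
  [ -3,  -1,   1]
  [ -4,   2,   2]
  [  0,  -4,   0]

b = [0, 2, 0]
Row reduce the augmented matrix [A|b]:
R2 → R2 - (4/3)·R1
R3 → R3 + (6/5)·R2
REF = 
  [  -3,   -1,    1,    0]
  [   0, 10/3,  2/3,    2]
  [   0,    0,  4/5, 12/5]

Back-substitution:
x₃ = (12/5) / (4/5) = 3
x₂ = (2 - (2/3)(3)) / (10/3) = 0
x₁ = (0 - (-1)(0) - (1)(3)) / (-3) = 1

x = [1, 0, 3]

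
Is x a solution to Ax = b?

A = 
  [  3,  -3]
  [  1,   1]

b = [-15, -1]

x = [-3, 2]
Yes

Ax = [-15, -1] = b ✓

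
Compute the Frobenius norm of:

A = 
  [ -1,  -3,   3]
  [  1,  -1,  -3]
||A||_F = 5.477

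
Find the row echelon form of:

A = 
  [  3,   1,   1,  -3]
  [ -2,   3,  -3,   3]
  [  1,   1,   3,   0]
Row operations:
R2 → R2 + (2/3)·R1
R3 → R3 - (1/3)·R1
R3 → R3 - (2/11)·R2

Resulting echelon form:
REF = 
  [    3,     1,     1,    -3]
  [    0,  11/3,  -7/3,     1]
  [    0,     0, 34/11,  9/11]

Rank = 3 (number of non-zero pivot rows).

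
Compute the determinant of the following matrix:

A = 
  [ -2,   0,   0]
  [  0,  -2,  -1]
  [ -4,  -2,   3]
Cofactor expansion along row 1:
det(A) = (-2)·((-2)(3) - (-1)(-2)) - (0)·((0)(3) - (-1)(-4)) + (0)·((0)(-2) - (-2)(-4))
  = (-2)(-8) - (0)(-4) + (0)(-8)
  = 16

det(A) = 16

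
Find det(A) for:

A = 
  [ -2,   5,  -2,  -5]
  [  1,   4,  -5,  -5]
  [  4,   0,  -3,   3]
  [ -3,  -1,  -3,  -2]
-338

Cofactor expansion along row 1: det(A) = a₁₁M₁₁ - a₁₂M₁₂ + a₁₃M₁₃ - a₁₄M₁₄

M₁₁ = det[[4, -5, -5]; [0, -3, 3]; [-1, -3, -2]]
  = (4)·((-3)(-2) - (3)(-3)) - (-5)·((0)(-2) - (3)(-1)) + (-5)·((0)(-3) - (-3)(-1))
  = (4)(15) - (-5)(3) + (-5)(-3)
  = 90
M₁₂ = det[[1, -5, -5]; [4, -3, 3]; [-3, -3, -2]]
  = (1)·((-3)(-2) - (3)(-3)) - (-5)·((4)(-2) - (3)(-3)) + (-5)·((4)(-3) - (-3)(-3))
  = (1)(15) - (-5)(1) + (-5)(-21)
  = 125
M₁₃ = det[[1, 4, -5]; [4, 0, 3]; [-3, -1, -2]]
  = (1)·((0)(-2) - (3)(-1)) - (4)·((4)(-2) - (3)(-3)) + (-5)·((4)(-1) - (0)(-3))
  = (1)(3) - (4)(1) + (-5)(-4)
  = 19
M₁₄ = det[[1, 4, -5]; [4, 0, -3]; [-3, -1, -3]]
  = (1)·((0)(-3) - (-3)(-1)) - (4)·((4)(-3) - (-3)(-3)) + (-5)·((4)(-1) - (0)(-3))
  = (1)(-3) - (4)(-21) + (-5)(-4)
  = 101

det(A) = (-2)(90) - (5)(125) + (-2)(19) - (-5)(101) = -338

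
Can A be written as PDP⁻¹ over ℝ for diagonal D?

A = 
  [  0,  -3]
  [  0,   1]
Yes

tr(A) = 1, det(A) = 0
Characteristic polynomial: λ² - tr(A)λ + det(A) = λ² - λ
λ² - λ = λ(λ - 1)
Eigenvalues: 1, 0
λ=0: alg. mult. = 1, geom. mult. = 2 - rank(A - (0)I) = 2 - 1 = 1
λ=1: alg. mult. = 1, geom. mult. = 2 - rank(A - (1)I) = 2 - 1 = 1
Sum of geometric multiplicities equals n, so A has n independent eigenvectors.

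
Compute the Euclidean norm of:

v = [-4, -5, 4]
7.55

||v||₂ = √((-4)² + (-5)² + (4)²) = √57 = 7.55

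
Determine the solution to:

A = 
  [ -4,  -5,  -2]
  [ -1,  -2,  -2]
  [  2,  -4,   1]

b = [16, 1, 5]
x = [-3, -2, 3]

Row reduce the augmented matrix [A|b]:
R2 → R2 - (1/4)·R1
R3 → R3 + (1/2)·R1
R3 → R3 - (26/3)·R2
REF = 
  [  -4,   -5,   -2,   16]
  [   0, -3/4, -3/2,   -3]
  [   0,    0,   13,   39]

Back-substitution:
x₃ = 39 / 13 = 3
x₂ = (-3 - (-3/2)(3)) / (-3/4) = -2
x₁ = (16 - (-5)(-2) - (-2)(3)) / (-4) = -3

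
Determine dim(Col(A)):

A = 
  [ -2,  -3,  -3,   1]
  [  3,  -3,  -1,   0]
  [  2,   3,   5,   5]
dim(Col(A)) = 3

Row reduce:
R2 → R2 + (3/2)·R1
R3 → R3 + (1)·R1
REF = 
  [   -2,    -3,    -3,     1]
  [    0, -15/2, -11/2,   3/2]
  [    0,     0,     2,     6]
Pivot columns: 1, 2, 3 → 3 pivots.
dim(Col(A)) = number of pivot columns = 3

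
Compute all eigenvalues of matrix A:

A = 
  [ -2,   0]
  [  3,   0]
λ = 0, -2

tr(A) = -2, det(A) = 0
Characteristic polynomial: λ² - tr(A)λ + det(A) = λ² + 2λ
λ² + 2λ = λ(λ + 2)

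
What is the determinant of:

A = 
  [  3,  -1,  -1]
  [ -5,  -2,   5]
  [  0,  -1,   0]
Cofactor expansion along row 1:
det(A) = (3)·((-2)(0) - (5)(-1)) - (-1)·((-5)(0) - (5)(0)) + (-1)·((-5)(-1) - (-2)(0))
  = (3)(5) - (-1)(0) + (-1)(5)
  = 10

det(A) = 10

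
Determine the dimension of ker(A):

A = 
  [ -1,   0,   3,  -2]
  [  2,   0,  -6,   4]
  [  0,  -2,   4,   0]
nullity(A) = 2

Row reduce:
R2 → R2 + (2)·R1
Swap R2 ↔ R3
REF = 
  [ -1,   0,   3,  -2]
  [  0,  -2,   4,   0]
  [  0,   0,   0,   0]
Pivot columns: 1, 2 → 2 pivots.
rank(A) = 2, so nullity(A) = 4 - 2 = 2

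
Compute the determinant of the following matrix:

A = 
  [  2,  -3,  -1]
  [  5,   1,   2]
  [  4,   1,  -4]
Cofactor expansion along row 1:
det(A) = (2)·((1)(-4) - (2)(1)) - (-3)·((5)(-4) - (2)(4)) + (-1)·((5)(1) - (1)(4))
  = (2)(-6) - (-3)(-28) + (-1)(1)
  = -97

det(A) = -97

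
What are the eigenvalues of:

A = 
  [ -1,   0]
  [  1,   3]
tr(A) = 2, det(A) = -3
Characteristic polynomial: λ² - tr(A)λ + det(A) = λ² - 2λ - 3
λ² - 2λ - 3 = (λ + 1)(λ - 3)

λ = 3, -1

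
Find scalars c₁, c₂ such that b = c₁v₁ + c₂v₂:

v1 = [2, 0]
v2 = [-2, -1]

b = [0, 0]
c1 = 0, c2 = 0

b = 0·v1 + 0·v2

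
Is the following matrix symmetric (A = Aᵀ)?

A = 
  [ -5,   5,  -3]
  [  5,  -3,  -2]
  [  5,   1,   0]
No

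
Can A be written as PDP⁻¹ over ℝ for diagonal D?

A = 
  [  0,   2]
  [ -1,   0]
No

tr(A) = 0, det(A) = 2
Characteristic polynomial: λ² - tr(A)λ + det(A) = λ² + 2
λ² + 2 = 0  ⇒  λ = (0 ± √((0)² - 4·(2)))/2 = (0 ± √(-8))/2
  = i√2,  -i√2
Eigenvalues: i√2, -i√2  (≈ 0 + 1.414i, 0 - 1.414i)
Has complex eigenvalues (not diagonalizable over ℝ).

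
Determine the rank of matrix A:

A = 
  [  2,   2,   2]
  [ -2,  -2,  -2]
rank(A) = 1

Row reduce:
R2 → R2 + (1)·R1
REF = 
  [  2,   2,   2]
  [  0,   0,   0]
Pivot columns: 1 → 1 pivot.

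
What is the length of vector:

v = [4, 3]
5

||v||₂ = √((4)² + (3)²) = √25 = 5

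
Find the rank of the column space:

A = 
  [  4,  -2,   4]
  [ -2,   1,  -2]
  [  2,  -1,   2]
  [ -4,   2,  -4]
dim(Col(A)) = 1

Row reduce:
R2 → R2 + (1/2)·R1
R3 → R3 - (1/2)·R1
R4 → R4 + (1)·R1
REF = 
  [  4,  -2,   4]
  [  0,   0,   0]
  [  0,   0,   0]
  [  0,   0,   0]
Pivot columns: 1 → 1 pivot.
dim(Col(A)) = number of pivot columns = 1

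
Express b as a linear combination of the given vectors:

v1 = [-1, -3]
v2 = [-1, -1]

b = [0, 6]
c1 = -3, c2 = 3

b = -3·v1 + 3·v2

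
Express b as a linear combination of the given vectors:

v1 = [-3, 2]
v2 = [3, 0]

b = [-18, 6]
c1 = 3, c2 = -3

b = 3·v1 + -3·v2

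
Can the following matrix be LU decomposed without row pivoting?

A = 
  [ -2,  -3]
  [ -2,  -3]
Yes.
A[1,1] = -2 ≠ 0, so Gaussian elimination proceeds without a row swap: multiplier ℓ₂₁ = (-2)/(-2) = 1, and U[2,2] = -3 - (1)(-3) = 0.
L = 
  [  1,   0]
  [  1,   1]
U = 
  [ -2,  -3]
  [  0,   0]
Check row 2 of LU: [(1)(-2), (1)(-3) + 0] = [-2, -3] = row 2 of A ✓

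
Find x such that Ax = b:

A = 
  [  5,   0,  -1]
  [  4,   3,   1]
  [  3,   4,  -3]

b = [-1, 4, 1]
Row reduce the augmented matrix [A|b]:
R2 → R2 - (4/5)·R1
R3 → R3 - (3/5)·R1
R3 → R3 - (4/3)·R2
REF = 
  [    5,     0,    -1,    -1]
  [    0,     3,   9/5,  24/5]
  [    0,     0, -24/5, -24/5]

Back-substitution:
x₃ = (-24/5) / (-24/5) = 1
x₂ = (24/5 - (9/5)(1)) / 3 = 1
x₁ = (-1 - (0)(1) - (-1)(1)) / 5 = 0

x = [0, 1, 1]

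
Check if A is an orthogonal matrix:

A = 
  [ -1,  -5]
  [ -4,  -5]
No

AᵀA = 
  [ 17,  25]
  [ 25,  50]
≠ I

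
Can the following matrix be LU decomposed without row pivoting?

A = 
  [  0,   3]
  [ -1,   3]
No.
A[1,1] = 0 but A[2,1] = -1 ≠ 0. Any LU with L unit lower triangular has (LU)[1,1] = U[1,1] and (LU)[2,1] = L[2,1]·U[1,1]; matching A forces U[1,1] = 0, which then forces (LU)[2,1] = 0 ≠ -1. A row swap (pivoting) is required.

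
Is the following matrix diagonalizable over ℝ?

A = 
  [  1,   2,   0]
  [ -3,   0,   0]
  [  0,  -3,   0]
No

Characteristic polynomial: det(λI - A) = λ³ - λ² + 6λ
The constant term is 0, so λ = 0 is a root: p(λ) = λ(λ² - λ + 6)
λ² - λ + 6 = 0  ⇒  λ = (1 ± √((-1)² - 4·(6)))/2 = (1 ± √(-23))/2
  = (1 + i√23)/2,  (1 - i√23)/2
Eigenvalues: 0, (1 + i√23)/2, (1 - i√23)/2  (≈ 0, 0.5 + 2.398i, 0.5 - 2.398i)
Has complex eigenvalues (not diagonalizable over ℝ).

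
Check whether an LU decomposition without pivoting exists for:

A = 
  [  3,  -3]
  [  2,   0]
Yes.
A[1,1] = 3 ≠ 0, so Gaussian elimination proceeds without a row swap: multiplier ℓ₂₁ = (2)/(3) = 2/3, and U[2,2] = 0 - (2/3)(-3) = 2.
L = 
  [  1,   0]
  [2/3,   1]
U = 
  [  3,  -3]
  [  0,   2]
Check row 2 of LU: [(2/3)(3), (2/3)(-3) + 2] = [2, 0] = row 2 of A ✓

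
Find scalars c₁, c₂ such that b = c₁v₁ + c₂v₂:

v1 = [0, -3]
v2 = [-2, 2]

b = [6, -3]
c1 = -1, c2 = -3

b = -1·v1 + -3·v2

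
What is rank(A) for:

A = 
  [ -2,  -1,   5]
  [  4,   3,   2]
Row reduce:
R2 → R2 + (2)·R1
REF = 
  [ -2,  -1,   5]
  [  0,   1,  12]
Pivot columns: 1, 2 → 2 pivots.

rank(A) = 2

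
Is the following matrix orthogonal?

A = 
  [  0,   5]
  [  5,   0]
No

AᵀA = 
  [ 25,   0]
  [  0,  25]
≠ I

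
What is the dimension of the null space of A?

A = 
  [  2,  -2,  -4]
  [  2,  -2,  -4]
nullity(A) = 2

Row reduce:
R2 → R2 - (1)·R1
REF = 
  [  2,  -2,  -4]
  [  0,   0,   0]
Pivot columns: 1 → 1 pivot.
rank(A) = 1, so nullity(A) = 3 - 1 = 2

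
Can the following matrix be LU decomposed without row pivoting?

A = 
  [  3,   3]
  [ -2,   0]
Yes.
A[1,1] = 3 ≠ 0, so Gaussian elimination proceeds without a row swap: multiplier ℓ₂₁ = (-2)/(3) = -2/3, and U[2,2] = 0 - (-2/3)(3) = 2.
L = 
  [   1,    0]
  [-2/3,    1]
U = 
  [  3,   3]
  [  0,   2]
Check row 2 of LU: [(-2/3)(3), (-2/3)(3) + 2] = [-2, 0] = row 2 of A ✓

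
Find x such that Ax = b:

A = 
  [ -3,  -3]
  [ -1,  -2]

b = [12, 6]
Row reduce the augmented matrix [A|b]:
R2 → R2 - (1/3)·R1
REF = 
  [ -3,  -3,  12]
  [  0,  -1,   2]

Back-substitution:
x₂ = 2 / (-1) = -2
x₁ = (12 - (-3)(-2)) / (-3) = -2

x = [-2, -2]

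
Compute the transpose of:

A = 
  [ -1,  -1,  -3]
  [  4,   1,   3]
Aᵀ = 
  [ -1,   4]
  [ -1,   1]
  [ -3,   3]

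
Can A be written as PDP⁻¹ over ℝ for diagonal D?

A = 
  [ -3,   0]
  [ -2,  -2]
Yes

tr(A) = -5, det(A) = 6
Characteristic polynomial: λ² - tr(A)λ + det(A) = λ² + 5λ + 6
λ² + 5λ + 6 = (λ + 3)(λ + 2)
Eigenvalues: -2, -3
λ=-3: alg. mult. = 1, geom. mult. = 2 - rank(A - (-3)I) = 2 - 1 = 1
λ=-2: alg. mult. = 1, geom. mult. = 2 - rank(A - (-2)I) = 2 - 1 = 1
Sum of geometric multiplicities equals n, so A has n independent eigenvectors.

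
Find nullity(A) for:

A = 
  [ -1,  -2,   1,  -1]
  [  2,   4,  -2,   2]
nullity(A) = 3

Row reduce:
R2 → R2 + (2)·R1
REF = 
  [ -1,  -2,   1,  -1]
  [  0,   0,   0,   0]
Pivot columns: 1 → 1 pivot.
rank(A) = 1, so nullity(A) = 4 - 1 = 3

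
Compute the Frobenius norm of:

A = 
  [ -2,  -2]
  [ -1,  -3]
||A||_F = 4.243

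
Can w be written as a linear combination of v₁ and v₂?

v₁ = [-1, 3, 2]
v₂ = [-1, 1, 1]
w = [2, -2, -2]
Yes

Form the augmented matrix and row-reduce:
[v₁|v₂|w] = 
  [ -1,  -1,   2]
  [  3,   1,  -2]
  [  2,   1,  -2]
R2 → R2 + (3)·R1
R3 → R3 + (2)·R1
R3 → R3 - (1/2)·R2
REF = 
  [ -1,  -1,   2]
  [  0,  -2,   4]
  [  0,   0,   0]

No row of the form [0 0 | nonzero], so the system is consistent. Back-substitution gives c₁ = 0, c₂ = -2: w = (0)·v₁ + (-2)·v₂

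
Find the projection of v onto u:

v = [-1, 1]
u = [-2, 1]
proj_u(v) = [-6/5, 3/5]

v·u = (-1)(-2) + (1)(1) = 3
u·u = (-2)² + (1)² = 5
proj_u(v) = (v·u / u·u) × u = (3/5) × u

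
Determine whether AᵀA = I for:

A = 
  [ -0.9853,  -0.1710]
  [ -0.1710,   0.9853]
Yes

AᵀA = 
  [  1.0001,   0]
  [  0,   1.0001]
≈ I (equal to I up to the 4-dp rounding of the entries)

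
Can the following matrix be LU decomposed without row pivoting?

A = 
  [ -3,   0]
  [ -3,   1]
Yes.
A[1,1] = -3 ≠ 0, so Gaussian elimination proceeds without a row swap: multiplier ℓ₂₁ = (-3)/(-3) = 1, and U[2,2] = 1 - (1)(0) = 1.
L = 
  [  1,   0]
  [  1,   1]
U = 
  [ -3,   0]
  [  0,   1]
Check row 2 of LU: [(1)(-3), (1)(0) + 1] = [-3, 1] = row 2 of A ✓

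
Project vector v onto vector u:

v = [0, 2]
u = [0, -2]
proj_u(v) = [0, 2]

v·u = (0)(0) + (2)(-2) = -4
u·u = (0)² + (-2)² = 4
proj_u(v) = (v·u / u·u) × u = (-4/4) × u = (-1) × u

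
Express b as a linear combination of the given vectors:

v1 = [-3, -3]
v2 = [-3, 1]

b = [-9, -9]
c1 = 3, c2 = 0

b = 3·v1 + 0·v2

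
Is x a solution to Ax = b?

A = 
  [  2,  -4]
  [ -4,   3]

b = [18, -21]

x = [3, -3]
Yes

Ax = [18, -21] = b ✓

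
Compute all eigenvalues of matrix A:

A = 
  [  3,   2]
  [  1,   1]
λ = 2 + √3, 2 - √3  (≈ 3.732, 0.2679)

tr(A) = 4, det(A) = 1
Characteristic polynomial: λ² - tr(A)λ + det(A) = λ² - 4λ + 1
λ² - 4λ + 1 = 0  ⇒  λ = (4 ± √((-4)² - 4·(1)))/2 = (4 ± √(12))/2
  = 2 + √3,  2 - √3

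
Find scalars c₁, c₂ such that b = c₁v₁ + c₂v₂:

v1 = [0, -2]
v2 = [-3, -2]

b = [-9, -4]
c1 = -1, c2 = 3

b = -1·v1 + 3·v2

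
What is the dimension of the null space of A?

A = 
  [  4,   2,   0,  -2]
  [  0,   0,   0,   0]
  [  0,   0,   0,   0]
nullity(A) = 3

Row reduce:
(no row operations needed)
REF = 
  [  4,   2,   0,  -2]
  [  0,   0,   0,   0]
  [  0,   0,   0,   0]
Pivot columns: 1 → 1 pivot.
rank(A) = 1, so nullity(A) = 4 - 1 = 3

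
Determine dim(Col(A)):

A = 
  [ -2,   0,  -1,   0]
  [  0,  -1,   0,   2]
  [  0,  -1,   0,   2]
dim(Col(A)) = 2

Row reduce:
R3 → R3 - (1)·R2
REF = 
  [ -2,   0,  -1,   0]
  [  0,  -1,   0,   2]
  [  0,   0,   0,   0]
Pivot columns: 1, 2 → 2 pivots.
dim(Col(A)) = number of pivot columns = 2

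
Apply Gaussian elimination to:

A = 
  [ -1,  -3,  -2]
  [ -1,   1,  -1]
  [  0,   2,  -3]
Row operations:
R2 → R2 - (1)·R1
R3 → R3 - (1/2)·R2

Resulting echelon form:
REF = 
  [  -1,   -3,   -2]
  [   0,    4,    1]
  [   0,    0, -7/2]

Rank = 3 (number of non-zero pivot rows).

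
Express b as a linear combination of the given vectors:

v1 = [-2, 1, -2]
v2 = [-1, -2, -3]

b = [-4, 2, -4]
c1 = 2, c2 = 0

b = 2·v1 + 0·v2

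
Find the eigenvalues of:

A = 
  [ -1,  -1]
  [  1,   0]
tr(A) = -1, det(A) = 1
Characteristic polynomial: λ² - tr(A)λ + det(A) = λ² + λ + 1
λ² + λ + 1 = 0  ⇒  λ = (-1 ± √((1)² - 4·(1)))/2 = (-1 ± √(-3))/2
  = (-1 + i√3)/2,  (-1 - i√3)/2

λ = (-1 + i√3)/2, (-1 - i√3)/2  (≈ -0.5 + 0.866i, -0.5 - 0.866i)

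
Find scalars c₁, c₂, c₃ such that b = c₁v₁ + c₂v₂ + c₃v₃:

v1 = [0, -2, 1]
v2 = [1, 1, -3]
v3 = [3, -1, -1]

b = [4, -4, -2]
c1 = 2, c2 = 1, c3 = 1

b = 2·v1 + 1·v2 + 1·v3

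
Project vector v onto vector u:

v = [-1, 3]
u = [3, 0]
v·u = (-1)(3) + (3)(0) = -3
u·u = (3)² + (0)² = 9
proj_u(v) = (v·u / u·u) × u = (-3/9) × u = (-1/3) × u

proj_u(v) = [-1, 0]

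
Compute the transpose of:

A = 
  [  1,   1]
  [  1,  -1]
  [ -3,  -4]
Aᵀ = 
  [  1,   1,  -3]
  [  1,  -1,  -4]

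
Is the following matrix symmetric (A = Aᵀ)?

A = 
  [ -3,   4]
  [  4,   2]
Yes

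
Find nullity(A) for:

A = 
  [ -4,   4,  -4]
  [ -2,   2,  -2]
nullity(A) = 2

Row reduce:
R2 → R2 - (1/2)·R1
REF = 
  [ -4,   4,  -4]
  [  0,   0,   0]
Pivot columns: 1 → 1 pivot.
rank(A) = 1, so nullity(A) = 3 - 1 = 2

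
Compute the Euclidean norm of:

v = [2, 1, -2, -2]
3.606

||v||₂ = √((2)² + (1)² + (-2)² + (-2)²) = √13 = 3.606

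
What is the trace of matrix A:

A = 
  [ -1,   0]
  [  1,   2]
1

tr(A) = -1 + 2 = 1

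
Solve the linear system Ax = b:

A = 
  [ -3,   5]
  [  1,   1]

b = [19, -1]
x = [-3, 2]

Row reduce the augmented matrix [A|b]:
R2 → R2 + (1/3)·R1
REF = 
  [  -3,    5,   19]
  [   0,  8/3, 16/3]

Back-substitution:
x₂ = (16/3) / (8/3) = 2
x₁ = (19 - (5)(2)) / (-3) = -3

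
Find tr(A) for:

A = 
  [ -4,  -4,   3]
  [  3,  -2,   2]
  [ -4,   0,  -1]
-7

tr(A) = -4 + -2 + -1 = -7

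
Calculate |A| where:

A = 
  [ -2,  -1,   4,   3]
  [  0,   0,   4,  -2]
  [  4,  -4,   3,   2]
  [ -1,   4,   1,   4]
Cofactor expansion along row 1: det(A) = a₁₁M₁₁ - a₁₂M₁₂ + a₁₃M₁₃ - a₁₄M₁₄

M₁₁ = det[[0, 4, -2]; [-4, 3, 2]; [4, 1, 4]]
  = (0)·((3)(4) - (2)(1)) - (4)·((-4)(4) - (2)(4)) + (-2)·((-4)(1) - (3)(4))
  = (0)(10) - (4)(-24) + (-2)(-16)
  = 128
M₁₂ = det[[0, 4, -2]; [4, 3, 2]; [-1, 1, 4]]
  = (0)·((3)(4) - (2)(1)) - (4)·((4)(4) - (2)(-1)) + (-2)·((4)(1) - (3)(-1))
  = (0)(10) - (4)(18) + (-2)(7)
  = -86
M₁₃ = det[[0, 0, -2]; [4, -4, 2]; [-1, 4, 4]]
  = (0)·((-4)(4) - (2)(4)) - (0)·((4)(4) - (2)(-1)) + (-2)·((4)(4) - (-4)(-1))
  = (0)(-24) - (0)(18) + (-2)(12)
  = -24
M₁₄ = det[[0, 0, 4]; [4, -4, 3]; [-1, 4, 1]]
  = (0)·((-4)(1) - (3)(4)) - (0)·((4)(1) - (3)(-1)) + (4)·((4)(4) - (-4)(-1))
  = (0)(-16) - (0)(7) + (4)(12)
  = 48

det(A) = (-2)(128) - (-1)(-86) + (4)(-24) - (3)(48) = -582

det(A) = -582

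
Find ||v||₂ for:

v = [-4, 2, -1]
4.583

||v||₂ = √((-4)² + (2)² + (-1)²) = √21 = 4.583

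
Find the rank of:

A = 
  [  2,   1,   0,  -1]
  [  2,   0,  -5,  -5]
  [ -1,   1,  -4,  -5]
rank(A) = 3

Row reduce:
R2 → R2 - (1)·R1
R3 → R3 + (1/2)·R1
R3 → R3 + (3/2)·R2
REF = 
  [    2,     1,     0,    -1]
  [    0,    -1,    -5,    -4]
  [    0,     0, -23/2, -23/2]
Pivot columns: 1, 2, 3 → 3 pivots.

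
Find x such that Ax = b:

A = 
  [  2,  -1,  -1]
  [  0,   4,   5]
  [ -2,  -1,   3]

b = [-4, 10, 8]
Row reduce the augmented matrix [A|b]:
R3 → R3 + (1)·R1
R3 → R3 + (1/2)·R2
REF = 
  [  2,  -1,  -1,  -4]
  [  0,   4,   5,  10]
  [  0,   0, 9/2,   9]

Back-substitution:
x₃ = 9 / (9/2) = 2
x₂ = (10 - (5)(2)) / 4 = 0
x₁ = (-4 - (-1)(0) - (-1)(2)) / 2 = -1

x = [-1, 0, 2]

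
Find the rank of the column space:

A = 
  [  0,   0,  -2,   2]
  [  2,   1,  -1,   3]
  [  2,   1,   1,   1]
Row reduce:
Swap R1 ↔ R2
R3 → R3 - (1)·R1
R3 → R3 + (1)·R2
REF = 
  [  2,   1,  -1,   3]
  [  0,   0,  -2,   2]
  [  0,   0,   0,   0]
Pivot columns: 1, 3 → 2 pivots.
dim(Col(A)) = number of pivot columns = 2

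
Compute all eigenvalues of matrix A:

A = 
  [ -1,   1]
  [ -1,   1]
tr(A) = 0, det(A) = 0
Characteristic polynomial: λ² - tr(A)λ + det(A) = λ²
λ² = λ²

λ = 0, 0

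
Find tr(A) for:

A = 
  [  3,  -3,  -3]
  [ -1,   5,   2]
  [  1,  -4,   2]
10

tr(A) = 3 + 5 + 2 = 10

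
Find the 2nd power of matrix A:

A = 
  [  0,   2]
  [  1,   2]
A² = A·A:
A²[1,1] = (0)(0) + (2)(1) = 2
A²[1,2] = (0)(2) + (2)(2) = 4
A²[2,1] = (1)(0) + (2)(1) = 2
A²[2,2] = (1)(2) + (2)(2) = 6
A² = 
  [  2,   4]
  [  2,   6]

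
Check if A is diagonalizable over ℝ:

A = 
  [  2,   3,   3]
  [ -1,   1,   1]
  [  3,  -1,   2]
No

Characteristic polynomial: det(λI - A) = λ³ - 5λ² + 3λ - 15
Testing integer divisors of the constant term: p(5) = 0, so (λ - 5) is a factor:
p(λ) = (λ - 5)(λ² + 3)
λ² + 3 = 0  ⇒  λ = (0 ± √((0)² - 4·(3)))/2 = (0 ± √(-12))/2
  = i√3,  -i√3
Eigenvalues: 5, i√3, -i√3  (≈ 5, 0 + 1.732i, 0 - 1.732i)
Has complex eigenvalues (not diagonalizable over ℝ).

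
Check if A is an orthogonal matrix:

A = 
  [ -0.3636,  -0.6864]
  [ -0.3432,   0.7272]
No

AᵀA = 
  [  0.2500,   0]
  [  0,   1]
≠ I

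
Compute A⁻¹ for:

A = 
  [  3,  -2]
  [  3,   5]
det(A) = (3)(5) - (-2)(3) = 21
For a 2×2 matrix, A⁻¹ = (1/det(A)) · [[d, -b], [-c, a]]
    = (1/21) · [[5, 2], [-3, 3]]

A⁻¹ = 
  [5/21, 2/21]
  [-1/7,  1/7]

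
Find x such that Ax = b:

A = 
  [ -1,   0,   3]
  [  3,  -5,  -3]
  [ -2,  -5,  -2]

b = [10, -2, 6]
x = [-1, -2, 3]

Row reduce the augmented matrix [A|b]:
R2 → R2 + (3)·R1
R3 → R3 - (2)·R1
R3 → R3 - (1)·R2
REF = 
  [ -1,   0,   3,  10]
  [  0,  -5,   6,  28]
  [  0,   0, -14, -42]

Back-substitution:
x₃ = (-42) / (-14) = 3
x₂ = (28 - (6)(3)) / (-5) = -2
x₁ = (10 - (0)(-2) - (3)(3)) / (-1) = -1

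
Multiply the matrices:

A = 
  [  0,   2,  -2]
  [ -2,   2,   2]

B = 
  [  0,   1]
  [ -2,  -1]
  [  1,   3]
A is 2×3 and B is 3×2, so AB is 2×2. Each entry is (row of A)·(column of B):
AB[1,1] = (0)(0) + (2)(-2) + (-2)(1) = -6
AB[1,2] = (0)(1) + (2)(-1) + (-2)(3) = -8
AB[2,1] = (-2)(0) + (2)(-2) + (2)(1) = -2
AB[2,2] = (-2)(1) + (2)(-1) + (2)(3) = 2

AB = 
  [ -6,  -8]
  [ -2,   2]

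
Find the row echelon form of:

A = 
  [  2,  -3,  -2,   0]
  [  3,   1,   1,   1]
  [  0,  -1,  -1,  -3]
Row operations:
R2 → R2 - (3/2)·R1
R3 → R3 + (2/11)·R2

Resulting echelon form:
REF = 
  [     2,     -3,     -2,      0]
  [     0,   11/2,      4,      1]
  [     0,      0,  -3/11, -31/11]

Rank = 3 (number of non-zero pivot rows).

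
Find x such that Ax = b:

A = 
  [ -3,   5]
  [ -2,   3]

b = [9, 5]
x = [2, 3]

Row reduce the augmented matrix [A|b]:
R2 → R2 - (2/3)·R1
REF = 
  [  -3,    5,    9]
  [   0, -1/3,   -1]

Back-substitution:
x₂ = (-1) / (-1/3) = 3
x₁ = (9 - (5)(3)) / (-3) = 2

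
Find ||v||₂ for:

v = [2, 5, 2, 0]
5.745

||v||₂ = √((2)² + (5)² + (2)² + (0)²) = √33 = 5.745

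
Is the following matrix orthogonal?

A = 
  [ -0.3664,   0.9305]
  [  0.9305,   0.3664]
Yes

AᵀA = 
  [  1.0001,   0]
  [  0,   1.0001]
≈ I (equal to I up to the 4-dp rounding of the entries)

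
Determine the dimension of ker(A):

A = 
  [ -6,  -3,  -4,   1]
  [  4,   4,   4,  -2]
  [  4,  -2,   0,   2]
nullity(A) = 2

Row reduce:
R2 → R2 + (2/3)·R1
R3 → R3 + (2/3)·R1
R3 → R3 + (2)·R2
REF = 
  [  -6,   -3,   -4,    1]
  [   0,    2,  4/3, -4/3]
  [   0,    0,    0,    0]
Pivot columns: 1, 2 → 2 pivots.
rank(A) = 2, so nullity(A) = 4 - 2 = 2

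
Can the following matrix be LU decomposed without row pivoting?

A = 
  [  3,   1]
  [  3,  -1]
Yes.
A[1,1] = 3 ≠ 0, so Gaussian elimination proceeds without a row swap: multiplier ℓ₂₁ = (3)/(3) = 1, and U[2,2] = -1 - (1)(1) = -2.
L = 
  [  1,   0]
  [  1,   1]
U = 
  [  3,   1]
  [  0,  -2]
Check row 2 of LU: [(1)(3), (1)(1) + (-2)] = [3, -1] = row 2 of A ✓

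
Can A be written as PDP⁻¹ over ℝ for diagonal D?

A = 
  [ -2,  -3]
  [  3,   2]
No

tr(A) = 0, det(A) = 5
Characteristic polynomial: λ² - tr(A)λ + det(A) = λ² + 5
λ² + 5 = 0  ⇒  λ = (0 ± √((0)² - 4·(5)))/2 = (0 ± √(-20))/2
  = i√5,  -i√5
Eigenvalues: i√5, -i√5  (≈ 0 + 2.236i, 0 - 2.236i)
Has complex eigenvalues (not diagonalizable over ℝ).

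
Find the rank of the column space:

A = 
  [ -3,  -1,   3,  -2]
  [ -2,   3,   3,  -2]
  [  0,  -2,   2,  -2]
dim(Col(A)) = 3

Row reduce:
R2 → R2 - (2/3)·R1
R3 → R3 + (6/11)·R2
REF = 
  [    -3,     -1,      3,     -2]
  [     0,   11/3,      1,   -2/3]
  [     0,      0,  28/11, -26/11]
Pivot columns: 1, 2, 3 → 3 pivots.
dim(Col(A)) = number of pivot columns = 3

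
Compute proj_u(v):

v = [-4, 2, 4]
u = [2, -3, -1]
proj_u(v) = [-18/7, 27/7, 9/7]

v·u = (-4)(2) + (2)(-3) + (4)(-1) = -18
u·u = (2)² + (-3)² + (-1)² = 14
proj_u(v) = (v·u / u·u) × u = (-18/14) × u = (-9/7) × u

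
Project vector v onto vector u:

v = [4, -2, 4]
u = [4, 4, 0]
proj_u(v) = [1, 1, 0]

v·u = (4)(4) + (-2)(4) + (4)(0) = 8
u·u = (4)² + (4)² + (0)² = 32
proj_u(v) = (v·u / u·u) × u = (8/32) × u = (1/4) × u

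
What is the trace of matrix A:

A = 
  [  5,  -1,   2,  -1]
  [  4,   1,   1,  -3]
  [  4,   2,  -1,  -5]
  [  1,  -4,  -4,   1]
6

tr(A) = 5 + 1 + -1 + 1 = 6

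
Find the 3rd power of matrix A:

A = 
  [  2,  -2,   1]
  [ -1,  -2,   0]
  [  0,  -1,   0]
A² = A·A:
A²[1,1] = (2)(2) + (-2)(-1) + (1)(0) = 6
A²[1,2] = (2)(-2) + (-2)(-2) + (1)(-1) = -1
A²[1,3] = (2)(1) + (-2)(0) + (1)(0) = 2
A²[2,1] = (-1)(2) + (-2)(-1) + (0)(0) = 0
A²[2,2] = (-1)(-2) + (-2)(-2) + (0)(-1) = 6
A²[2,3] = (-1)(1) + (-2)(0) + (0)(0) = -1
A²[3,1] = (0)(2) + (-1)(-1) + (0)(0) = 1
A²[3,2] = (0)(-2) + (-1)(-2) + (0)(-1) = 2
A²[3,3] = (0)(1) + (-1)(0) + (0)(0) = 0
A² = 
  [  6,  -1,   2]
  [  0,   6,  -1]
  [  1,   2,   0]

A^3 = A^2·A:
A^3[1,1] = (6)(2) + (-1)(-1) + (2)(0) = 13
A^3[1,2] = (6)(-2) + (-1)(-2) + (2)(-1) = -12
A^3[1,3] = (6)(1) + (-1)(0) + (2)(0) = 6
A^3[2,1] = (0)(2) + (6)(-1) + (-1)(0) = -6
A^3[2,2] = (0)(-2) + (6)(-2) + (-1)(-1) = -11
A^3[2,3] = (0)(1) + (6)(0) + (-1)(0) = 0
A^3[3,1] = (1)(2) + (2)(-1) + (0)(0) = 0
A^3[3,2] = (1)(-2) + (2)(-2) + (0)(-1) = -6
A^3[3,3] = (1)(1) + (2)(0) + (0)(0) = 1
A^3 = 
  [ 13, -12,   6]
  [ -6, -11,   0]
  [  0,  -6,   1]

Therefore
A^3 = 
  [ 13, -12,   6]
  [ -6, -11,   0]
  [  0,  -6,   1]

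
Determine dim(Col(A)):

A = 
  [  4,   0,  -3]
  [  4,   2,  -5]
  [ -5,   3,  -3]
dim(Col(A)) = 3

Row reduce:
R2 → R2 - (1)·R1
R3 → R3 + (5/4)·R1
R3 → R3 - (3/2)·R2
REF = 
  [    4,     0,    -3]
  [    0,     2,    -2]
  [    0,     0, -15/4]
Pivot columns: 1, 2, 3 → 3 pivots.
dim(Col(A)) = number of pivot columns = 3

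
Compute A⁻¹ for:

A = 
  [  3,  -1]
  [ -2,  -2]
det(A) = (3)(-2) - (-1)(-2) = -8
For a 2×2 matrix, A⁻¹ = (1/det(A)) · [[d, -b], [-c, a]]
    = (-1/8) · [[-2, 1], [2, 3]]

A⁻¹ = 
  [ 1/4, -1/8]
  [-1/4, -3/8]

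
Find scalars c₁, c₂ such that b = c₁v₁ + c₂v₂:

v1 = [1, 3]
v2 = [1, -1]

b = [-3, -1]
c1 = -1, c2 = -2

b = -1·v1 + -2·v2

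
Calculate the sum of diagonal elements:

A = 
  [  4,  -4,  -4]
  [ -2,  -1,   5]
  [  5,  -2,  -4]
-1

tr(A) = 4 + -1 + -4 = -1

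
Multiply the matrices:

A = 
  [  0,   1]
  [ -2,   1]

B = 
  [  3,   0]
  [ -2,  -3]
AB = 
  [ -2,  -3]
  [ -8,  -3]

A is 2×2 and B is 2×2, so AB is 2×2. Each entry is (row of A)·(column of B):
AB[1,1] = (0)(3) + (1)(-2) = -2
AB[1,2] = (0)(0) + (1)(-3) = -3
AB[2,1] = (-2)(3) + (1)(-2) = -8
AB[2,2] = (-2)(0) + (1)(-3) = -3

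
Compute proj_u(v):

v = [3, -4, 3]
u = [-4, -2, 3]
v·u = (3)(-4) + (-4)(-2) + (3)(3) = 5
u·u = (-4)² + (-2)² + (3)² = 29
proj_u(v) = (v·u / u·u) × u = (5/29) × u

proj_u(v) = [-20/29, -10/29, 15/29]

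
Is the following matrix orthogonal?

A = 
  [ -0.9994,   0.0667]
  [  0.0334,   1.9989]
No

AᵀA = 
  [  0.9999,   0.0001]
  [  0.0001,   4.0001]
≠ I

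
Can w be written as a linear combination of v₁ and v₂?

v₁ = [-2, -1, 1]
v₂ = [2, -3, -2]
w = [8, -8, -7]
Yes

Form the augmented matrix and row-reduce:
[v₁|v₂|w] = 
  [ -2,   2,   8]
  [ -1,  -3,  -8]
  [  1,  -2,  -7]
R2 → R2 - (1/2)·R1
R3 → R3 + (1/2)·R1
R3 → R3 - (1/4)·R2
REF = 
  [ -2,   2,   8]
  [  0,  -4, -12]
  [  0,   0,   0]

No row of the form [0 0 | nonzero], so the system is consistent. Back-substitution gives c₁ = -1, c₂ = 3: w = (-1)·v₁ + (3)·v₂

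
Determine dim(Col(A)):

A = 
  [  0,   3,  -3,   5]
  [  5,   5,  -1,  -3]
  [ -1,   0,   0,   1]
dim(Col(A)) = 3

Row reduce:
Swap R1 ↔ R2
R3 → R3 + (1/5)·R1
R3 → R3 - (1/3)·R2
REF = 
  [     5,      5,     -1,     -3]
  [     0,      3,     -3,      5]
  [     0,      0,    4/5, -19/15]
Pivot columns: 1, 2, 3 → 3 pivots.
dim(Col(A)) = number of pivot columns = 3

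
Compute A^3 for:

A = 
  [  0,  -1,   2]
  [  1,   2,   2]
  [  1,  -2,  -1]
A^3 = 
  [-10,  -5,  -6]
  [  3, -14,   2]
  [ -4,  -1, -11]

A² = A·A:
A²[1,1] = (0)(0) + (-1)(1) + (2)(1) = 1
A²[1,2] = (0)(-1) + (-1)(2) + (2)(-2) = -6
A²[1,3] = (0)(2) + (-1)(2) + (2)(-1) = -4
A²[2,1] = (1)(0) + (2)(1) + (2)(1) = 4
A²[2,2] = (1)(-1) + (2)(2) + (2)(-2) = -1
A²[2,3] = (1)(2) + (2)(2) + (2)(-1) = 4
A²[3,1] = (1)(0) + (-2)(1) + (-1)(1) = -3
A²[3,2] = (1)(-1) + (-2)(2) + (-1)(-2) = -3
A²[3,3] = (1)(2) + (-2)(2) + (-1)(-1) = -1
A² = 
  [  1,  -6,  -4]
  [  4,  -1,   4]
  [ -3,  -3,  -1]

A^3 = A^2·A:
A^3[1,1] = (1)(0) + (-6)(1) + (-4)(1) = -10
A^3[1,2] = (1)(-1) + (-6)(2) + (-4)(-2) = -5
A^3[1,3] = (1)(2) + (-6)(2) + (-4)(-1) = -6
A^3[2,1] = (4)(0) + (-1)(1) + (4)(1) = 3
A^3[2,2] = (4)(-1) + (-1)(2) + (4)(-2) = -14
A^3[2,3] = (4)(2) + (-1)(2) + (4)(-1) = 2
A^3[3,1] = (-3)(0) + (-3)(1) + (-1)(1) = -4
A^3[3,2] = (-3)(-1) + (-3)(2) + (-1)(-2) = -1
A^3[3,3] = (-3)(2) + (-3)(2) + (-1)(-1) = -11
A^3 = 
  [-10,  -5,  -6]
  [  3, -14,   2]
  [ -4,  -1, -11]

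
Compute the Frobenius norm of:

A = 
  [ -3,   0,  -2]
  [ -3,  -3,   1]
||A||_F = 5.657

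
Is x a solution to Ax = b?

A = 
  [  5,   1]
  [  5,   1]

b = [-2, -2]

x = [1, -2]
No

Ax = [3, 3] ≠ b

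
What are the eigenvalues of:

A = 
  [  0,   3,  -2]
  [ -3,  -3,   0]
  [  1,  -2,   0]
Characteristic polynomial: det(λI - A) = λ³ + 3λ² + 11λ + 18
Testing integer divisors of the constant term: p(-2) = 0, so (λ + 2) is a factor:
p(λ) = (λ + 2)(λ² + λ + 9)
λ² + λ + 9 = 0  ⇒  λ = (-1 ± √((1)² - 4·(9)))/2 = (-1 ± √(-35))/2
  = (-1 + i√35)/2,  (-1 - i√35)/2

λ = -2, (-1 + i√35)/2, (-1 - i√35)/2  (≈ -2, -0.5 + 2.958i, -0.5 - 2.958i)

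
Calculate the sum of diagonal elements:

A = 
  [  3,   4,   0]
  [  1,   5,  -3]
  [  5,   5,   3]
11

tr(A) = 3 + 5 + 3 = 11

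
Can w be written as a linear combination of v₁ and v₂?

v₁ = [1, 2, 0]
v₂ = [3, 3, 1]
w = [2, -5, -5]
No

Form the augmented matrix and row-reduce:
[v₁|v₂|w] = 
  [  1,   3,   2]
  [  2,   3,  -5]
  [  0,   1,  -5]
R2 → R2 - (2)·R1
R3 → R3 + (1/3)·R2
REF = 
  [  1,   3,   2]
  [  0,  -3,  -9]
  [  0,   0,  -8]

Row 3 reads [0 0 | -8], i.e. 0 = -8, so the system is inconsistent and w ∉ span{v₁, v₂}.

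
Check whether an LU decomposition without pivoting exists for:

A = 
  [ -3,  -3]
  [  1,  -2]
Yes.
A[1,1] = -3 ≠ 0, so Gaussian elimination proceeds without a row swap: multiplier ℓ₂₁ = (1)/(-3) = -1/3, and U[2,2] = -2 - (-1/3)(-3) = -3.
L = 
  [   1,    0]
  [-1/3,    1]
U = 
  [ -3,  -3]
  [  0,  -3]
Check row 2 of LU: [(-1/3)(-3), (-1/3)(-3) + (-3)] = [1, -2] = row 2 of A ✓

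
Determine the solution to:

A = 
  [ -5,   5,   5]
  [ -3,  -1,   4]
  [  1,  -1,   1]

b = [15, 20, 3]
x = [-2, -2, 3]

Row reduce the augmented matrix [A|b]:
R2 → R2 - (3/5)·R1
R3 → R3 + (1/5)·R1
REF = 
  [ -5,   5,   5,  15]
  [  0,  -4,   1,  11]
  [  0,   0,   2,   6]

Back-substitution:
x₃ = 6 / 2 = 3
x₂ = (11 - (1)(3)) / (-4) = -2
x₁ = (15 - (5)(-2) - (5)(3)) / (-5) = -2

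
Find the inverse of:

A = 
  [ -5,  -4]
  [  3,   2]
det(A) = (-5)(2) - (-4)(3) = 2
For a 2×2 matrix, A⁻¹ = (1/det(A)) · [[d, -b], [-c, a]]
    = (1/2) · [[2, 4], [-3, -5]]

A⁻¹ = 
  [   1,    2]
  [-3/2, -5/2]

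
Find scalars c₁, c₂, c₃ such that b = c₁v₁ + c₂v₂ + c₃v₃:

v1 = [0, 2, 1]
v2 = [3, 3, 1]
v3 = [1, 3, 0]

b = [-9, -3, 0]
c1 = 3, c2 = -3, c3 = 0

b = 3·v1 + -3·v2 + 0·v3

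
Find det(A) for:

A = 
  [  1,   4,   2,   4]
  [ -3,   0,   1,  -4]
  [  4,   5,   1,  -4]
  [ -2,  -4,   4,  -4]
852

Cofactor expansion along row 1: det(A) = a₁₁M₁₁ - a₁₂M₁₂ + a₁₃M₁₃ - a₁₄M₁₄

M₁₁ = det[[0, 1, -4]; [5, 1, -4]; [-4, 4, -4]]
  = (0)·((1)(-4) - (-4)(4)) - (1)·((5)(-4) - (-4)(-4)) + (-4)·((5)(4) - (1)(-4))
  = (0)(12) - (1)(-36) + (-4)(24)
  = -60
M₁₂ = det[[-3, 1, -4]; [4, 1, -4]; [-2, 4, -4]]
  = (-3)·((1)(-4) - (-4)(4)) - (1)·((4)(-4) - (-4)(-2)) + (-4)·((4)(4) - (1)(-2))
  = (-3)(12) - (1)(-24) + (-4)(18)
  = -84
M₁₃ = det[[-3, 0, -4]; [4, 5, -4]; [-2, -4, -4]]
  = (-3)·((5)(-4) - (-4)(-4)) - (0)·((4)(-4) - (-4)(-2)) + (-4)·((4)(-4) - (5)(-2))
  = (-3)(-36) - (0)(-24) + (-4)(-6)
  = 132
M₁₄ = det[[-3, 0, 1]; [4, 5, 1]; [-2, -4, 4]]
  = (-3)·((5)(4) - (1)(-4)) - (0)·((4)(4) - (1)(-2)) + (1)·((4)(-4) - (5)(-2))
  = (-3)(24) - (0)(18) + (1)(-6)
  = -78

det(A) = (1)(-60) - (4)(-84) + (2)(132) - (4)(-78) = 852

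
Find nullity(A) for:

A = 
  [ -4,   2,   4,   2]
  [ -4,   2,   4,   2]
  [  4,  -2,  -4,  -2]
nullity(A) = 3

Row reduce:
R2 → R2 - (1)·R1
R3 → R3 + (1)·R1
REF = 
  [ -4,   2,   4,   2]
  [  0,   0,   0,   0]
  [  0,   0,   0,   0]
Pivot columns: 1 → 1 pivot.
rank(A) = 1, so nullity(A) = 4 - 1 = 3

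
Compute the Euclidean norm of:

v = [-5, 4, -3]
7.071

||v||₂ = √((-5)² + (4)² + (-3)²) = √50 = 7.071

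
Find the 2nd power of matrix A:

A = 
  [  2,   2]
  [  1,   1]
A² = A·A:
A²[1,1] = (2)(2) + (2)(1) = 6
A²[1,2] = (2)(2) + (2)(1) = 6
A²[2,1] = (1)(2) + (1)(1) = 3
A²[2,2] = (1)(2) + (1)(1) = 3
A² = 
  [  6,   6]
  [  3,   3]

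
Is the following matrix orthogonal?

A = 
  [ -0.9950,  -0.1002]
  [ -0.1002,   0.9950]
Yes

AᵀA = 
  [  1.0001,   0]
  [  0,   1.0001]
≈ I (equal to I up to the 4-dp rounding of the entries)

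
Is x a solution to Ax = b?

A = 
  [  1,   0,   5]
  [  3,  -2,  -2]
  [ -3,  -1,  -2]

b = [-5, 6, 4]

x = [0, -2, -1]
Yes

Ax = [-5, 6, 4] = b ✓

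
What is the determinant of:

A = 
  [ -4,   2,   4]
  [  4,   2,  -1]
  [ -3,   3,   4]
Cofactor expansion along row 1:
det(A) = (-4)·((2)(4) - (-1)(3)) - (2)·((4)(4) - (-1)(-3)) + (4)·((4)(3) - (2)(-3))
  = (-4)(11) - (2)(13) + (4)(18)
  = 2

det(A) = 2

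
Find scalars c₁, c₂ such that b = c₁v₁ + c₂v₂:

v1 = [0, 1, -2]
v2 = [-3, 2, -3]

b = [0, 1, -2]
c1 = 1, c2 = 0

b = 1·v1 + 0·v2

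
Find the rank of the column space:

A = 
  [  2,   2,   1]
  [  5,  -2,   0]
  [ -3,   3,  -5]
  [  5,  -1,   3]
Row reduce:
R2 → R2 - (5/2)·R1
R3 → R3 + (3/2)·R1
R4 → R4 - (5/2)·R1
R3 → R3 + (6/7)·R2
R4 → R4 - (6/7)·R2
R4 → R4 + (37/79)·R3
REF = 
  [     2,      2,      1]
  [     0,     -7,   -5/2]
  [     0,      0, -79/14]
  [     0,      0,      0]
Pivot columns: 1, 2, 3 → 3 pivots.
dim(Col(A)) = number of pivot columns = 3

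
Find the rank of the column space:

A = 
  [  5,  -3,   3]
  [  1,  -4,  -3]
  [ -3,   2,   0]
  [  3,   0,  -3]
dim(Col(A)) = 3

Row reduce:
R2 → R2 - (1/5)·R1
R3 → R3 + (3/5)·R1
R4 → R4 - (3/5)·R1
R3 → R3 + (1/17)·R2
R4 → R4 + (9/17)·R2
R4 → R4 + (38/9)·R3
REF = 
  [    5,    -3,     3]
  [    0, -17/5, -18/5]
  [    0,     0, 27/17]
  [    0,     0,     0]
Pivot columns: 1, 2, 3 → 3 pivots.
dim(Col(A)) = number of pivot columns = 3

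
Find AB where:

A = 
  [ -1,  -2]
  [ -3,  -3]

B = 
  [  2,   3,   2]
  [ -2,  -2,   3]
A is 2×2 and B is 2×3, so AB is 2×3. Each entry is (row of A)·(column of B):
AB[1,1] = (-1)(2) + (-2)(-2) = 2
AB[1,2] = (-1)(3) + (-2)(-2) = 1
AB[1,3] = (-1)(2) + (-2)(3) = -8
AB[2,1] = (-3)(2) + (-3)(-2) = 0
AB[2,2] = (-3)(3) + (-3)(-2) = -3
AB[2,3] = (-3)(2) + (-3)(3) = -15

AB = 
  [  2,   1,  -8]
  [  0,  -3, -15]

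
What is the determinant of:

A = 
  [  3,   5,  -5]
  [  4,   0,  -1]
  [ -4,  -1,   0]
Cofactor expansion along row 1:
det(A) = (3)·((0)(0) - (-1)(-1)) - (5)·((4)(0) - (-1)(-4)) + (-5)·((4)(-1) - (0)(-4))
  = (3)(-1) - (5)(-4) + (-5)(-4)
  = 37

det(A) = 37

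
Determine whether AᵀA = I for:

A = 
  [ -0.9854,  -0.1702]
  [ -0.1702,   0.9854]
Yes

AᵀA = 
  [  1,   0]
  [  0,   1]
≈ I (equal to I up to the 4-dp rounding of the entries)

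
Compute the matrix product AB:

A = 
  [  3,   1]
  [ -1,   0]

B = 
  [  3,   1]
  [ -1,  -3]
AB = 
  [  8,   0]
  [ -3,  -1]

A is 2×2 and B is 2×2, so AB is 2×2. Each entry is (row of A)·(column of B):
AB[1,1] = (3)(3) + (1)(-1) = 8
AB[1,2] = (3)(1) + (1)(-3) = 0
AB[2,1] = (-1)(3) + (0)(-1) = -3
AB[2,2] = (-1)(1) + (0)(-3) = -1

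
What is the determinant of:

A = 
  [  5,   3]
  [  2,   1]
For a 2×2 matrix, det = ad - bc = (5)(1) - (3)(2) = -1

det(A) = -1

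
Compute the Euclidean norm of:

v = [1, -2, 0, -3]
3.742

||v||₂ = √((1)² + (-2)² + (0)² + (-3)²) = √14 = 3.742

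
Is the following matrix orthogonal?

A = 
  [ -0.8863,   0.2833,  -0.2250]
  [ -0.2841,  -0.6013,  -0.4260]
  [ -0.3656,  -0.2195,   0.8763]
No

AᵀA = 
  [  0.9999,   0,   0.0001]
  [  0,   0.4900,   0.0001]
  [  0.0001,   0.0001,   1]
≠ I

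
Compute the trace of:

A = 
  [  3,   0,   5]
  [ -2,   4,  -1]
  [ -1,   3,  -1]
6

tr(A) = 3 + 4 + -1 = 6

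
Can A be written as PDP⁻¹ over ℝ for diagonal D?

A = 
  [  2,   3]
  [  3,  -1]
Yes

tr(A) = 1, det(A) = -11
Characteristic polynomial: λ² - tr(A)λ + det(A) = λ² - λ - 11
λ² - λ - 11 = 0  ⇒  λ = (1 ± √((-1)² - 4·(-11)))/2 = (1 ± √(45))/2
  = (1 + 3√5)/2,  (1 - 3√5)/2
Eigenvalues: (1 + 3√5)/2, (1 - 3√5)/2  (≈ 3.854, -2.854)
The two irrational eigenvalues are distinct (simple), so each has alg. mult. = geom. mult. = 1.
Sum of geometric multiplicities equals n, so A has n independent eigenvectors.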